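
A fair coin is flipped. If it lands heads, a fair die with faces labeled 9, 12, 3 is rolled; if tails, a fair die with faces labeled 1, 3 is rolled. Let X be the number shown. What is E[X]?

5

E[X | heads] = (9+12+3)/3 = 8.
E[X | tails] = (1+3)/2 = 2.
By the law of total expectation,
E[X] = (1/2)·(8) + (1/2)·(2) = 5.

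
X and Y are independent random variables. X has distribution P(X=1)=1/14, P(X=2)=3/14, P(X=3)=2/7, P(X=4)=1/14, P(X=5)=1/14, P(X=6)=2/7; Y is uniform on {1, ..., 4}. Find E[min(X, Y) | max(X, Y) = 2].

10/7

P(max(X, Y) = 2) = 1/8.
Summing min(X,Y)·P(x,y) over outcomes with max(X, Y) = 2 gives 5/28.
E[min(X, Y) | max(X, Y) = 2] = (5/28) / (1/8) = 10/7.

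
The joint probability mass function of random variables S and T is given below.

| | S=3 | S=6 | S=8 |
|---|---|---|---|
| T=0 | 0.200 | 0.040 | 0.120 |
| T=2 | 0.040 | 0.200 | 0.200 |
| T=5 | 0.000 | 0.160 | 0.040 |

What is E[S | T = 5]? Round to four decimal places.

6.4000

P(T = 5) = 0.200.
Σ S·P over the event = 6·(0.160) + 8·(0.040) = 1.280.
E[S | T = 5] = (1.280) / (0.200) = 6.4000.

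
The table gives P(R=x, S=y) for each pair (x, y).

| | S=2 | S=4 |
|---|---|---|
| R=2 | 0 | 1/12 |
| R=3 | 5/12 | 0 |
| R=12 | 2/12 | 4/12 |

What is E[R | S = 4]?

P(S = 4) = 5/12.
Σ R·P over the event = 2·(1/12) + 12·(4/12) = 25/6.
E[R | S = 4] = (25/6) / (5/12) = 10.

10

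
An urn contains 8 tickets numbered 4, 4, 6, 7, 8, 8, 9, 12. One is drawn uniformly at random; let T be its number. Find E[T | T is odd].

P(T is odd) = 1/4.
Σ over the event: 7·1/8 + 9·1/8 = 2.
E[T | T is odd] = (2) / (1/4) = 8.

8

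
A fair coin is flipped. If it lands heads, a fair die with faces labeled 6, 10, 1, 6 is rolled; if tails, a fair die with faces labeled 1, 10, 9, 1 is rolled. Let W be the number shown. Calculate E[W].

11/2

E[W | heads] = (6+10+1+6)/4 = 23/4.
E[W | tails] = (1+10+9+1)/4 = 21/4.
E[W] = (1/2)·(23/4) + (1/2)·(21/4) = 11/2.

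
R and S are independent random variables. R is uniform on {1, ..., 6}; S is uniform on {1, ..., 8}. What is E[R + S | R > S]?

P(R > S) = 5/16.
Summing (R+S)·P(x,y) over outcomes with R > S gives 35/16.
E[R + S | R > S] = (35/16) / (5/16) = 7.

7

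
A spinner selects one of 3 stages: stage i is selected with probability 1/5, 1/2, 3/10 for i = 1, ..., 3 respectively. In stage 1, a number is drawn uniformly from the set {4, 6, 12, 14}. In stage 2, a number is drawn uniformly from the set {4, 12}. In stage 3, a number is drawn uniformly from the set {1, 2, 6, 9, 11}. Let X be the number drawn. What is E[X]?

377/50

E[X | stage 1] = (4+6+12+14)/4 = 9.
E[X | stage 2] = (4+12)/2 = 8.
E[X | stage 3] = (1+2+6+9+11)/5 = 29/5.
By the law of total expectation,
E[X] = (1/5)·(9) + (1/2)·(8) + (3/10)·(29/5) = 377/50.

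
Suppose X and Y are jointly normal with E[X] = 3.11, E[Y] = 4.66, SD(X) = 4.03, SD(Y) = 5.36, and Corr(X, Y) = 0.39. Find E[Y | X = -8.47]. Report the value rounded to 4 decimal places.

The regression of Y on X has slope ρ·σ_Y/σ_X and passes through (μ_X, μ_Y).
E[Y | X=-8.47] = 4.66 + (0.39)·(5.36/4.03)·(-8.47 − (3.11)) = 4.66 + (0.51871)·(-11.58) = -1.3467.

-1.3467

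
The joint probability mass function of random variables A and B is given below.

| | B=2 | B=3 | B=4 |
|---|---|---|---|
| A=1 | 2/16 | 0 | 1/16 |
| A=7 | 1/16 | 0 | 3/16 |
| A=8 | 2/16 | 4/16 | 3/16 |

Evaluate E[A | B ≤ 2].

P(B ≤ 2) = 5/16.
Σ A·P over the event = 1·(2/16) + 7·(1/16) + 8·(2/16) = 25/16.
E[A | B ≤ 2] = (25/16) / (5/16) = 5.

5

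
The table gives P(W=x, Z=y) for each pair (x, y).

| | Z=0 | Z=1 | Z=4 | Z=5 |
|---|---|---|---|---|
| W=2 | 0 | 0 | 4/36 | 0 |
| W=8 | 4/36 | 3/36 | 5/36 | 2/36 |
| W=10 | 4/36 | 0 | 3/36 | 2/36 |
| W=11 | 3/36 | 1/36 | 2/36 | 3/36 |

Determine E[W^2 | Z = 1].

P(Z = 1) = 1/9.
Σ W^2·P over the event = 64·(3/36) + 121·(1/36) = 313/36.
E[W^2 | Z = 1] = (313/36) / (1/9) = 313/4.

313/4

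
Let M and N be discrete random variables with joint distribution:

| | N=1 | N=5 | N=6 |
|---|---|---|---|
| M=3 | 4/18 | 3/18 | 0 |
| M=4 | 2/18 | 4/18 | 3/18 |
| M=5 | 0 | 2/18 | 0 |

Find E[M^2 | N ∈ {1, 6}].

116/9

P(N ∈ {1, 6}) = 1/2.
Σ M^2·P over the event = 9·(4/18) + 16·(2/18) + 16·(3/18) = 58/9.
E[M^2 | N ∈ {1, 6}] = (58/9) / (1/2) = 116/9.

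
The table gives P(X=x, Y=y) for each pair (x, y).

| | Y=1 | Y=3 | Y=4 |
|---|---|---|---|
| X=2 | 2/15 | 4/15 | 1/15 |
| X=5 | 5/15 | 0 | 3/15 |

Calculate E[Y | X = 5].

17/8

P(X = 5) = 8/15.
Σ Y·P over the event = 1·(5/15) + 4·(3/15) = 17/15.
E[Y | X = 5] = (17/15) / (8/15) = 17/8.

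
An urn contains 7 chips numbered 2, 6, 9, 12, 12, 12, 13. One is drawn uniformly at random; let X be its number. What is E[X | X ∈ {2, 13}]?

P(X ∈ {2, 13}) = 2/7.
Σ over the event: 2·1/7 + 13·1/7 = 15/7.
E[X | X ∈ {2, 13}] = (15/7) / (2/7) = 15/2.

15/2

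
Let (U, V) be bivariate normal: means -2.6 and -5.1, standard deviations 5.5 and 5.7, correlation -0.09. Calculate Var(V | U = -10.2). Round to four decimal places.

32.2268

Var(V | U=x) = (1 − ρ²)·σ_V².
Var(V | U=-10.2) = (5.7)²·(1 − (-0.09)²) = 32.49·0.9919 = 32.2268.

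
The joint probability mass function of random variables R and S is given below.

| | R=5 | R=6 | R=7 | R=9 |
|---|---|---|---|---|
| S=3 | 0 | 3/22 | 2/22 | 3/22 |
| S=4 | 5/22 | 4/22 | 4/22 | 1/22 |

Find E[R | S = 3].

P(S = 3) = 4/11.
Σ R·P over the event = 6·(3/22) + 7·(2/22) + 9·(3/22) = 59/22.
E[R | S = 3] = (59/22) / (4/11) = 59/8.

59/8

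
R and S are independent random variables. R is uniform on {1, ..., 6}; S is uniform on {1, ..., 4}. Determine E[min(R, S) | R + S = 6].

2

Outcomes with R + S = 6: (2,4), (3,3), (4,2), (5,1), each with probability 1/24.
E[min(R, S) | R + S = 6] = (2 + 3 + 2 + 1) / 4 = 2.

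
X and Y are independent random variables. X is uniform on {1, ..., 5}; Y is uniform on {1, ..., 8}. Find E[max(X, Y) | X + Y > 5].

173/30

P(X + Y > 5) = 3/4.
Summing max(X,Y)·P(x,y) over outcomes with X + Y > 5 gives 173/40.
E[max(X, Y) | X + Y > 5] = (173/40) / (3/4) = 173/30.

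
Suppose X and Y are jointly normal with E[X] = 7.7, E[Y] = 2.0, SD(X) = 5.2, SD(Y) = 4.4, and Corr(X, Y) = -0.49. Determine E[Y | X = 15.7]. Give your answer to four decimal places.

-1.3169

The regression of Y on X has slope ρ·σ_Y/σ_X and passes through (μ_X, μ_Y).
E[Y | X=15.7] = 2.0 + (-0.49)·(4.4/5.2)·(15.7 − (7.7)) = 2.0 + (-0.414615)·(8) = -1.3169.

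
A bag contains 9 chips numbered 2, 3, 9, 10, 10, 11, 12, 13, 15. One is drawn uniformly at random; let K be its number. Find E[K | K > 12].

P(K > 12) = 2/9.
Σ over the event: 13·1/9 + 15·1/9 = 28/9.
E[K | K > 12] = (28/9) / (2/9) = 14.

14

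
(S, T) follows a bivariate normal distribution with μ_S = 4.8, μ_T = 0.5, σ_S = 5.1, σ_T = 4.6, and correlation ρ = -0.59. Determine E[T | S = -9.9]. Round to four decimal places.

E[T | S=x] = μ_T + ρ(σ_T/σ_S)(x − μ_S) for jointly normal variables.
E[T | S=-9.9] = 0.5 + (-0.59)·(4.6/5.1)·(-9.9 − (4.8)) = 0.5 + (-0.532157)·(-14.7) = 8.3227.

8.3227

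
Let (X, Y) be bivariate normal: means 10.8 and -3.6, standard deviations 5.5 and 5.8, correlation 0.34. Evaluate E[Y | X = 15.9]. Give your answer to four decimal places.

-1.7714

For a bivariate normal, E[Y | X=x] = μ_Y + ρ·(σ_Y/σ_X)·(x − μ_X).
E[Y | X=15.9] = -3.6 + (0.34)·(5.8/5.5)·(15.9 − (10.8)) = -3.6 + (0.35855)·(5.1) = -1.7714.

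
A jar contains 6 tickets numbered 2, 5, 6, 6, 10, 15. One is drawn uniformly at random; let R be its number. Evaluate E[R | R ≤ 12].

P(R ≤ 12) = 5/6.
Σ over the event: 2·1/6 + 5·1/6 + 6·1/3 + 10·1/6 = 29/6.
E[R | R ≤ 12] = (29/6) / (5/6) = 29/5.

29/5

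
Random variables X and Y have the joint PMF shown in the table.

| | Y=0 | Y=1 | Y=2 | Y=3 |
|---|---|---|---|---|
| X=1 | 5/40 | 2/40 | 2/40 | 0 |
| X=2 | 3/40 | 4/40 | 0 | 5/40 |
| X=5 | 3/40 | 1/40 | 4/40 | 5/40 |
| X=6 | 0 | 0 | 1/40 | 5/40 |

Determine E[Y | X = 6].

P(X = 6) = 3/20.
Σ Y·P over the event = 2·(1/40) + 3·(5/40) = 17/40.
E[Y | X = 6] = (17/40) / (3/20) = 17/6.

17/6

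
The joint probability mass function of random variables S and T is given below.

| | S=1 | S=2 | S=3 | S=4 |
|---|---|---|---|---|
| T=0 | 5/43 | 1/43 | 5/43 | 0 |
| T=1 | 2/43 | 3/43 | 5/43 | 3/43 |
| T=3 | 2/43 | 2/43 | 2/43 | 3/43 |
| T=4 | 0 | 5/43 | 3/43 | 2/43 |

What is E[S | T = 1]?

P(T = 1) = 13/43.
Summing S·P(S=x,T=y) over the conditioning event gives 35/43.
E[S | T = 1] = (35/43) / (13/43) = 35/13.

35/13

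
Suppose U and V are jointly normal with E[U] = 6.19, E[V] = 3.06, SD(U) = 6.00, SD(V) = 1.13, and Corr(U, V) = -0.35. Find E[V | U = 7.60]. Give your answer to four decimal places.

E[V | U=x] = μ_V + ρ(σ_V/σ_U)(x − μ_U) for jointly normal variables.
E[V | U=7.60] = 3.06 + (-0.35)·(1.13/6.00)·(7.60 − (6.19)) = 3.06 + (-0.065917)·(1.41) = 2.9671.

2.9671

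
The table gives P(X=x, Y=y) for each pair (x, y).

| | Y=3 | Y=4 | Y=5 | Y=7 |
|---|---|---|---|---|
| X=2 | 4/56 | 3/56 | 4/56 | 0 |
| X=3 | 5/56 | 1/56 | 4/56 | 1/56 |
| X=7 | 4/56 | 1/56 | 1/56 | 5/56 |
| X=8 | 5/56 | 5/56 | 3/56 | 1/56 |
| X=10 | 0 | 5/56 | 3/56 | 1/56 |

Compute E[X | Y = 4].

106/15

P(Y = 4) = 15/56.
Σ X·P over the event = 2·(3/56) + 3·(1/56) + 7·(1/56) + 8·(5/56) + 10·(5/56) = 53/28.
E[X | Y = 4] = (53/28) / (15/56) = 106/15.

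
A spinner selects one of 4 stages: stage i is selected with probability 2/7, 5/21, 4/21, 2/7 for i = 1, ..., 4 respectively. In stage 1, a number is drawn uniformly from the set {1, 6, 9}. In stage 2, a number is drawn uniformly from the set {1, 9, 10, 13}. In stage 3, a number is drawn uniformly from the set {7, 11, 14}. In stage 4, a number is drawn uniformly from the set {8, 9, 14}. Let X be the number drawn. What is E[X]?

305/36

E[X | stage 1] = (1+6+9)/3 = 16/3.
E[X | stage 2] = (1+9+10+13)/4 = 33/4.
E[X | stage 3] = (7+11+14)/3 = 32/3.
E[X | stage 4] = (8+9+14)/3 = 31/3.
By the law of total expectation,
E[X] = (2/7)·(16/3) + (5/21)·(33/4) + (4/21)·(32/3) + (2/7)·(31/3) = 305/36.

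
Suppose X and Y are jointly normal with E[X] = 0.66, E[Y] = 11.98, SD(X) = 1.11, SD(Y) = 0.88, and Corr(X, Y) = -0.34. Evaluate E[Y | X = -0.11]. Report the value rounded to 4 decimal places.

12.1876

E[Y | X=x] = μ_Y + ρ(σ_Y/σ_X)(x − μ_X) for jointly normal variables.
E[Y | X=-0.11] = 11.98 + (-0.34)·(0.88/1.11)·(-0.11 − (0.66)) = 11.98 + (-0.26955)·(-0.77) = 12.1876.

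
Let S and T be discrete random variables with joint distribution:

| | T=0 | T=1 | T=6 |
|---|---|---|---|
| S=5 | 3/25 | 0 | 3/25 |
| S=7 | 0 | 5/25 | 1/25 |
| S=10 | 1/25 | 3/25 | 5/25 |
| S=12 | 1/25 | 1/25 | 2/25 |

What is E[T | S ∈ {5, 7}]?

29/12

P(S ∈ {5, 7}) = 12/25.
Summing T·P(S=x,T=y) over the conditioning event gives 29/25.
E[T | S ∈ {5, 7}] = (29/25) / (12/25) = 29/12.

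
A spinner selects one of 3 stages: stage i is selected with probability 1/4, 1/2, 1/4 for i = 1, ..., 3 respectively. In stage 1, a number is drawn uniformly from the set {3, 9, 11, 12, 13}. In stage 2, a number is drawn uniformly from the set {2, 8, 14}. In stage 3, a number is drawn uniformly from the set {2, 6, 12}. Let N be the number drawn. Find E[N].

121/15

E[N | stage 1] = (3+9+11+12+13)/5 = 48/5.
E[N | stage 2] = (2+8+14)/3 = 8.
E[N | stage 3] = (2+6+12)/3 = 20/3.
By the law of total expectation,
E[N] = (1/4)·(48/5) + (1/2)·(8) + (1/4)·(20/3) = 121/15.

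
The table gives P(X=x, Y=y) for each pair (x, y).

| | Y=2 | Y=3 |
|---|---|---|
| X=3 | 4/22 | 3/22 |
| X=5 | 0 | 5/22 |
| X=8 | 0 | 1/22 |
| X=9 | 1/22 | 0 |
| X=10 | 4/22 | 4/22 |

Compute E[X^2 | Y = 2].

P(Y = 2) = 9/22.
Σ X^2·P over the event = 9·(4/22) + 81·(1/22) + 100·(4/22) = 47/2.
E[X^2 | Y = 2] = (47/2) / (9/22) = 517/9.

517/9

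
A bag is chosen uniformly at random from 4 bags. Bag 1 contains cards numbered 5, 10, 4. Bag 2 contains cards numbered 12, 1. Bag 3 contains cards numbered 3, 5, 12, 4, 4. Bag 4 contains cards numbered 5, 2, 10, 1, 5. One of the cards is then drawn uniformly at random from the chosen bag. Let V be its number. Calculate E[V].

691/120

E[V | bag 1] = (5+10+4)/3 = 19/3.
E[V | bag 2] = (12+1)/2 = 13/2.
E[V | bag 3] = (3+5+12+4+4)/5 = 28/5.
E[V | bag 4] = (5+2+10+1+5)/5 = 23/5.
E[V] = (1/4)·(19/3) + (1/4)·(13/2) + (1/4)·(28/5) + (1/4)·(23/5) = 691/120.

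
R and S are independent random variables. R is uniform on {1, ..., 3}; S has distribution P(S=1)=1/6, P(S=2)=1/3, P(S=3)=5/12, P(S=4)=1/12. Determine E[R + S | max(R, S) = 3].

103/21

P(max(R, S) = 3) = 7/12.
Summing (R+S)·P(x,y) over outcomes with max(R, S) = 3 gives 103/36.
E[R + S | max(R, S) = 3] = (103/36) / (7/12) = 103/21.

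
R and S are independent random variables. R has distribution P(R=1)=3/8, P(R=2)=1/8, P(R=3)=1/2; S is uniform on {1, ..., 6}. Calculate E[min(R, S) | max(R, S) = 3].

29/16

P(max(R, S) = 3) = 1/3.
Summing min(R,S)·P(x,y) over outcomes with max(R, S) = 3 gives 29/48.
E[min(R, S) | max(R, S) = 3] = (29/48) / (1/3) = 29/16.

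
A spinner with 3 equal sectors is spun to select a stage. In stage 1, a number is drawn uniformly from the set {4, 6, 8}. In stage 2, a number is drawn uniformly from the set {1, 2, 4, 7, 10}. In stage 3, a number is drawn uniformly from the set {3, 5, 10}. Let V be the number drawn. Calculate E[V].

E[V | stage 1] = (4+6+8)/3 = 6.
E[V | stage 2] = (1+2+4+7+10)/5 = 24/5.
E[V | stage 3] = (3+5+10)/3 = 6.
By the law of total expectation,
E[V] = (1/3)·(6) + (1/3)·(24/5) + (1/3)·(6) = 28/5.

28/5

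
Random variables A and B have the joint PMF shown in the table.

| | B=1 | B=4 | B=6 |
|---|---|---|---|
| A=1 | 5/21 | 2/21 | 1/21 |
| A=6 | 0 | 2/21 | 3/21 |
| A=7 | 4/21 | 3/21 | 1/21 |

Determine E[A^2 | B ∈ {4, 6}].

379/12

P(B ∈ {4, 6}) = 4/7.
Σ A^2·P over the event = 1·(2/21) + 1·(1/21) + 36·(2/21) + 36·(3/21) + 49·(3/21) + 49·(1/21) = 379/21.
E[A^2 | B ∈ {4, 6}] = (379/21) / (4/7) = 379/12.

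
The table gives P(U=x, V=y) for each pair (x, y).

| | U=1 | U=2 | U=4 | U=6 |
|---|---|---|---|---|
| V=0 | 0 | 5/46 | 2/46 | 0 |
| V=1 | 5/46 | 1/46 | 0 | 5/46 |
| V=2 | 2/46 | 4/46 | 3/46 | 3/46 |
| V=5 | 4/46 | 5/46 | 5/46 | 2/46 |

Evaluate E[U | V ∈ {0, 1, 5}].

P(V ∈ {0, 1, 5}) = 17/23.
Summing U·P(U=x,V=y) over the conditioning event gives 101/46.
E[U | V ∈ {0, 1, 5}] = (101/46) / (17/23) = 101/34.

101/34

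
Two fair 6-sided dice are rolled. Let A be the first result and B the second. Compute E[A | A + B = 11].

11/2

Outcomes with A + B = 11: (5,6), (6,5), each with probability 1/36.
E[A | A + B = 11] = (5 + 6) / 2 = 11/2.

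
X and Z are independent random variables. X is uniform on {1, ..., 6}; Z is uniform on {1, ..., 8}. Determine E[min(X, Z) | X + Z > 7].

P(X + Z > 7) = 9/16.
Summing min(X,Z)·P(x,y) over outcomes with X + Z > 7 gives 33/16.
E[min(X, Z) | X + Z > 7] = (33/16) / (9/16) = 11/3.

11/3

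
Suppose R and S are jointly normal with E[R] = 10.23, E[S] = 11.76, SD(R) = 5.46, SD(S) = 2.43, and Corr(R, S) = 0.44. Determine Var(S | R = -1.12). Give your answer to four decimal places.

4.7617

The conditional variance in a bivariate normal is σ_S²(1 − ρ²), independent of x.
Var(S | R=-1.12) = (2.43)²·(1 − (0.44)²) = 5.9049·0.8064 = 4.7617.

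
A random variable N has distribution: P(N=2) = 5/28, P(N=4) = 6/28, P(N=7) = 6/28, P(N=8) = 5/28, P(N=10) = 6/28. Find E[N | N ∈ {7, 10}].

17/2

P(N ∈ {7, 10}) = 3/7.
Σ over the event: 7·3/14 + 10·3/14 = 51/14.
E[N | N ∈ {7, 10}] = (51/14) / (3/7) = 17/2.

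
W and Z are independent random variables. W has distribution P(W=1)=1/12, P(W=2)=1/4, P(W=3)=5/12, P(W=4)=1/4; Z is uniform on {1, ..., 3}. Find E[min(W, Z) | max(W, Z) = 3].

37/19

P(max(W, Z) = 3) = 19/36.
Summing min(W,Z)·P(x,y) over outcomes with max(W, Z) = 3 gives 37/36.
E[min(W, Z) | max(W, Z) = 3] = (37/36) / (19/36) = 37/19.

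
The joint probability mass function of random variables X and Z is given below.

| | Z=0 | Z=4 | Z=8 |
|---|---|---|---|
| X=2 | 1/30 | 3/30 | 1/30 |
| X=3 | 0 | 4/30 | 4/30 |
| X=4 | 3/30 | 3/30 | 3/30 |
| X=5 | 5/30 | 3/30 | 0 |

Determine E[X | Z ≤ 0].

13/3

P(Z ≤ 0) = 3/10.
Σ X·P over the event = 2·(1/30) + 4·(3/30) + 5·(5/30) = 13/10.
E[X | Z ≤ 0] = (13/10) / (3/10) = 13/3.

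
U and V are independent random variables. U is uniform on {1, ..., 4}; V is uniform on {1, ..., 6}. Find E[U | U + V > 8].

Outcomes with U + V > 8: (3,6), (4,5), (4,6), each with probability 1/24.
E[U | U + V > 8] = (3 + 4 + 4) / 3 = 11/3.

11/3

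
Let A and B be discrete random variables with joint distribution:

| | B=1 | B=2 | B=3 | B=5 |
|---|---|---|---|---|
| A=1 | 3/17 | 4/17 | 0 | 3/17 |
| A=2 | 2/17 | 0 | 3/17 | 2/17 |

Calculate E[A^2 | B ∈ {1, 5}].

11/5

P(B ∈ {1, 5}) = 10/17.
Summing A^2·P(A=x,B=y) over the conditioning event gives 22/17.
E[A^2 | B ∈ {1, 5}] = (22/17) / (10/17) = 11/5.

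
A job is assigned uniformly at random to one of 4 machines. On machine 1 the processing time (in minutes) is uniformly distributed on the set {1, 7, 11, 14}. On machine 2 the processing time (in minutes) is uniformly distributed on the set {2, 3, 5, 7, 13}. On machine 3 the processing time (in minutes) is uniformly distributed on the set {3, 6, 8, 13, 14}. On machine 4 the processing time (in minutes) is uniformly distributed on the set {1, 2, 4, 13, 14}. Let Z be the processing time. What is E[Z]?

E[Z | machine 1] = (1+7+11+14)/4 = 33/4.
E[Z | machine 2] = (2+3+5+7+13)/5 = 6.
E[Z | machine 3] = (3+6+8+13+14)/5 = 44/5.
E[Z | machine 4] = (1+2+4+13+14)/5 = 34/5.
By the law of total expectation,
E[Z] = (1/4)·(33/4) + (1/4)·(6) + (1/4)·(44/5) + (1/4)·(34/5) = 597/80.

597/80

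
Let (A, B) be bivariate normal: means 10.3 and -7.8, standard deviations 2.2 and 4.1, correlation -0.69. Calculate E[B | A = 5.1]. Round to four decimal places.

-1.1133

The regression of B on A has slope ρ·σ_B/σ_A and passes through (μ_A, μ_B).
E[B | A=5.1] = -7.8 + (-0.69)·(4.1/2.2)·(5.1 − (10.3)) = -7.8 + (-1.2859)·(-5.2) = -1.1133.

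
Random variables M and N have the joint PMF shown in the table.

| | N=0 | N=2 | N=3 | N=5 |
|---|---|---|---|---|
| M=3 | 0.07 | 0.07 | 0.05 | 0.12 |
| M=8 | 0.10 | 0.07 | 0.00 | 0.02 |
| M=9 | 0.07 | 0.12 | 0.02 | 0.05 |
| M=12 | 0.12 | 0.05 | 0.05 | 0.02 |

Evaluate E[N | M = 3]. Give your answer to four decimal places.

P(M = 3) = 0.31.
Σ N·P over the event = 0·(0.07) + 2·(0.07) + 3·(0.05) + 5·(0.12) = 0.89.
E[N | M = 3] = (0.89) / (0.31) = 2.8710.

2.8710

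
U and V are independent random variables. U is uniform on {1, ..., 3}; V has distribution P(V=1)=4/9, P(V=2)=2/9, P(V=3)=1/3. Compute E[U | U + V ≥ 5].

P(U + V ≥ 5) = 8/27.
Summing U·P(x,y) over outcomes with U + V ≥ 5 gives 7/9.
E[U | U + V ≥ 5] = (7/9) / (8/27) = 21/8.

21/8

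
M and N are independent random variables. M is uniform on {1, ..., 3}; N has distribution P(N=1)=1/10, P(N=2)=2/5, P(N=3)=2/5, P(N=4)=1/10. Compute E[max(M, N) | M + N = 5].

P(M + N = 5) = 3/10.
Summing max(M,N)·P(x,y) over outcomes with M + N = 5 gives 14/15.
E[max(M, N) | M + N = 5] = (14/15) / (3/10) = 28/9.

28/9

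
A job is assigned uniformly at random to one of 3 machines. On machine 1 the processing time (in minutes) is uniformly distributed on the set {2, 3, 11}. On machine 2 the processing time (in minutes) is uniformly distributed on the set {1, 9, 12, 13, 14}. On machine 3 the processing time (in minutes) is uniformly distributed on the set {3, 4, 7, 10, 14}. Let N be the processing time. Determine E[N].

E[N | machine 1] = (2+3+11)/3 = 16/3.
E[N | machine 2] = (1+9+12+13+14)/5 = 49/5.
E[N | machine 3] = (3+4+7+10+14)/5 = 38/5.
E[N] = (1/3)·(16/3) + (1/3)·(49/5) + (1/3)·(38/5) = 341/45.

341/45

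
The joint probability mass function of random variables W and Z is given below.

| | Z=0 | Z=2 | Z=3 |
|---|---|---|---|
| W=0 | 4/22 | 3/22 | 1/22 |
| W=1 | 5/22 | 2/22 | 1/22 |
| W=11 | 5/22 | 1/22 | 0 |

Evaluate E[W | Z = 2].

13/6

P(Z = 2) = 3/11.
Σ W·P over the event = 0·(3/22) + 1·(2/22) + 11·(1/22) = 13/22.
E[W | Z = 2] = (13/22) / (3/11) = 13/6.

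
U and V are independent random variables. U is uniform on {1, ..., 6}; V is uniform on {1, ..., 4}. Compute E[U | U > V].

32/7

P(U > V) = 7/12.
Summing U·P(x,y) over outcomes with U > V gives 8/3.
E[U | U > V] = (8/3) / (7/12) = 32/7.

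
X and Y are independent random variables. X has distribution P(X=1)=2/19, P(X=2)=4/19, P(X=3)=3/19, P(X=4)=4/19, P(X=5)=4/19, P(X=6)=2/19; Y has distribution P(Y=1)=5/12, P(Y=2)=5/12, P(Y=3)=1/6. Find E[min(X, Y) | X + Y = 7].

P(X + Y = 7) = 1/6.
Summing min(X,Y)·P(x,y) over outcomes with X + Y = 7 gives 37/114.
E[min(X, Y) | X + Y = 7] = (37/114) / (1/6) = 37/19.

37/19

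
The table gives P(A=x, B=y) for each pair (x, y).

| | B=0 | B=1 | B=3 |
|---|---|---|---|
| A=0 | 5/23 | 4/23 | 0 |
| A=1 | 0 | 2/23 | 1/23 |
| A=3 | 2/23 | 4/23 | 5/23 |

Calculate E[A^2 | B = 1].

19/5

P(B = 1) = 10/23.
Summing A^2·P(A=x,B=y) over the conditioning event gives 38/23.
E[A^2 | B = 1] = (38/23) / (10/23) = 19/5.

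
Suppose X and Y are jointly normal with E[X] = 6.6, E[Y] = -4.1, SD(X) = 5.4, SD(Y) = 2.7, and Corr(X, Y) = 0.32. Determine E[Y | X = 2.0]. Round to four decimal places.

-4.8360

E[Y | X=x] = μ_Y + ρ(σ_Y/σ_X)(x − μ_X) for jointly normal variables.
E[Y | X=2.0] = -4.1 + (0.32)·(2.7/5.4)·(2.0 − (6.6)) = -4.1 + (0.16)·(-4.6) = -4.8360.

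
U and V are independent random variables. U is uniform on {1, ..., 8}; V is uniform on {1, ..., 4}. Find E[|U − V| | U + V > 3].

82/29

P(U + V > 3) = 29/32.
Summing |U−V|·P(x,y) over outcomes with U + V > 3 gives 41/16.
E[|U − V| | U + V > 3] = (41/16) / (29/32) = 82/29.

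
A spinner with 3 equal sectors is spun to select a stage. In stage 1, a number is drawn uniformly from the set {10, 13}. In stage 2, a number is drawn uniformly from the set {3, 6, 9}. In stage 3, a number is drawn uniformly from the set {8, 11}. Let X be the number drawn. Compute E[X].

9

E[X | stage 1] = (10+13)/2 = 23/2.
E[X | stage 2] = (3+6+9)/3 = 6.
E[X | stage 3] = (8+11)/2 = 19/2.
By the law of total expectation,
E[X] = (1/3)·(23/2) + (1/3)·(6) + (1/3)·(19/2) = 9.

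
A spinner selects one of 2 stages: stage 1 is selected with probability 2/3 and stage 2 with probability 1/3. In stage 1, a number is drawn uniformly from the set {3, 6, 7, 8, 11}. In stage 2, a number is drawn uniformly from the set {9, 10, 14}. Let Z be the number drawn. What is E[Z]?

E[Z | stage 1] = (3+6+7+8+11)/5 = 7.
E[Z | stage 2] = (9+10+14)/3 = 11.
E[Z] = (2/3)·(7) + (1/3)·(11) = 25/3.

25/3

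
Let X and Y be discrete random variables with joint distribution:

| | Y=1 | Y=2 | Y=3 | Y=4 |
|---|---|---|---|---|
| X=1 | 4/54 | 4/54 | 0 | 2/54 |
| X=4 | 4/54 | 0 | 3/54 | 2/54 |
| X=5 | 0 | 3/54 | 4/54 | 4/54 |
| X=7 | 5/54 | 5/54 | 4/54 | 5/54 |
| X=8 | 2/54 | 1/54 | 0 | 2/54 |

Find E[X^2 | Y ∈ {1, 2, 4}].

1336/43

P(Y ∈ {1, 2, 4}) = 43/54.
Summing X^2·P(X=x,Y=y) over the conditioning event gives 668/27.
E[X^2 | Y ∈ {1, 2, 4}] = (668/27) / (43/54) = 1336/43.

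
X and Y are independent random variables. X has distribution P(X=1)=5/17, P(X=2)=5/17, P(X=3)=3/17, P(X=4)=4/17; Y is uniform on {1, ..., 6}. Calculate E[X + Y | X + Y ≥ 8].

199/23

P(X + Y ≥ 8) = 23/102.
Summing (X+Y)·P(x,y) over outcomes with X + Y ≥ 8 gives 199/102.
E[X + Y | X + Y ≥ 8] = (199/102) / (23/102) = 199/23.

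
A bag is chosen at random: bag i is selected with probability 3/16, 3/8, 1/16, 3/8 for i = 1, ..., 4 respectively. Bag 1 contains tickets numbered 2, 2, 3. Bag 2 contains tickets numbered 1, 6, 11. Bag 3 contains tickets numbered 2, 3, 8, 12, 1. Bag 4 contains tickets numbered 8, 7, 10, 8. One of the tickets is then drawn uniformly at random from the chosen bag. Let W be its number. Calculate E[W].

977/160

E[W | bag 1] = (2+2+3)/3 = 7/3.
E[W | bag 2] = (1+6+11)/3 = 6.
E[W | bag 3] = (2+3+8+12+1)/5 = 26/5.
E[W | bag 4] = (8+7+10+8)/4 = 33/4.
By the law of total expectation,
E[W] = (3/16)·(7/3) + (3/8)·(6) + (1/16)·(26/5) + (3/8)·(33/4) = 977/160.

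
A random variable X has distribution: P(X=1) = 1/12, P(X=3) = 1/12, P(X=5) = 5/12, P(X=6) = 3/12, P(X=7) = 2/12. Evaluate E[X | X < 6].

P(X < 6) = 7/12.
Σ over the event: 1·1/12 + 3·1/12 + 5·5/12 = 29/12.
E[X | X < 6] = (29/12) / (7/12) = 29/7.

29/7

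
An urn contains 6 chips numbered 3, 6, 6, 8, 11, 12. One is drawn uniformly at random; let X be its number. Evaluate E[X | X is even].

8

P(X is even) = 2/3.
Σ over the event: 6·1/3 + 8·1/6 + 12·1/6 = 16/3.
E[X | X is even] = (16/3) / (2/3) = 8.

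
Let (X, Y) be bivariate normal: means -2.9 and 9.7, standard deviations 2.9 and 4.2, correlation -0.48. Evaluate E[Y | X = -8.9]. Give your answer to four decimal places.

For a bivariate normal, E[Y | X=x] = μ_Y + ρ·(σ_Y/σ_X)·(x − μ_X).
E[Y | X=-8.9] = 9.7 + (-0.48)·(4.2/2.9)·(-8.9 − (-2.9)) = 9.7 + (-0.69517)·(-6) = 13.8710.

13.8710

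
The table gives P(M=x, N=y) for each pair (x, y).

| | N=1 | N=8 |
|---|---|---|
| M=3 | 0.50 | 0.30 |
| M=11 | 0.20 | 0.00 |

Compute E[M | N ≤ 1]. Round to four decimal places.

P(N ≤ 1) = 0.70.
Σ M·P over the event = 3·(0.50) + 11·(0.20) = 3.70.
E[M | N ≤ 1] = (3.70) / (0.70) = 5.2857.

5.2857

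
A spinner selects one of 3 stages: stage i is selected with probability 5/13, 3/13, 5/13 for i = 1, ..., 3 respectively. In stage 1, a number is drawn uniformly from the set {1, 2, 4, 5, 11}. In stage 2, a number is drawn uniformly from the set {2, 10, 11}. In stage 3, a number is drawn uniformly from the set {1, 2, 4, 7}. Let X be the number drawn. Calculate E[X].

E[X | stage 1] = (1+2+4+5+11)/5 = 23/5.
E[X | stage 2] = (2+10+11)/3 = 23/3.
E[X | stage 3] = (1+2+4+7)/4 = 7/2.
E[X] = (5/13)·(23/5) + (3/13)·(23/3) + (5/13)·(7/2) = 127/26.

127/26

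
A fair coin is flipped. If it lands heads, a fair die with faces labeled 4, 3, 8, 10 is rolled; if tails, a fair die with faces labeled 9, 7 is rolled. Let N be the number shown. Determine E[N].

57/8

E[N | heads] = (4+3+8+10)/4 = 25/4.
E[N | tails] = (9+7)/2 = 8.
By the law of total expectation,
E[N] = (1/2)·(25/4) + (1/2)·(8) = 57/8.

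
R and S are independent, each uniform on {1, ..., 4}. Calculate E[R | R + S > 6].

11/3

Outcomes with R + S > 6: (3,4), (4,3), (4,4), each with probability 1/16.
E[R | R + S > 6] = (3 + 4 + 4) / 3 = 11/3.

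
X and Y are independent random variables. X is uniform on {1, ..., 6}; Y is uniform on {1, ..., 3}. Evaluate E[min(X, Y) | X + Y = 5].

P(X + Y = 5) = 1/6.
Summing min(X,Y)·P(x,y) over outcomes with X + Y = 5 gives 5/18.
E[min(X, Y) | X + Y = 5] = (5/18) / (1/6) = 5/3.

5/3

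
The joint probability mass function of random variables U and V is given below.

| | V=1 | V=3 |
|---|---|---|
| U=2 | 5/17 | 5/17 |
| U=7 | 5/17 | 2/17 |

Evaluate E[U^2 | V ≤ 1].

P(V ≤ 1) = 10/17.
Σ U^2·P over the event = 4·(5/17) + 49·(5/17) = 265/17.
E[U^2 | V ≤ 1] = (265/17) / (10/17) = 53/2.

53/2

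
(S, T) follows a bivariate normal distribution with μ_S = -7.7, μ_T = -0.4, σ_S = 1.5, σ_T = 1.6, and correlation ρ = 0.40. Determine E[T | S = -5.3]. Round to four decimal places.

0.6240

E[T | S=x] = μ_T + ρ(σ_T/σ_S)(x − μ_S) for jointly normal variables.
E[T | S=-5.3] = -0.4 + (0.40)·(1.6/1.5)·(-5.3 − (-7.7)) = -0.4 + (0.42667)·(2.4) = 0.6240.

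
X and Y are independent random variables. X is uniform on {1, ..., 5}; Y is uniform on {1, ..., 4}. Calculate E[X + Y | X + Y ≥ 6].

7

Outcomes with X + Y ≥ 6: (2,4), (3,3), (3,4), (4,2), (4,3), (4,4), (5,1), (5,2), (5,3), (5,4), each with probability 1/20.
E[X + Y | X + Y ≥ 6] = (6 + 6 + 7 + 6 + 7 + 8 + 6 + 7 + 8 + 9) / 10 = 7.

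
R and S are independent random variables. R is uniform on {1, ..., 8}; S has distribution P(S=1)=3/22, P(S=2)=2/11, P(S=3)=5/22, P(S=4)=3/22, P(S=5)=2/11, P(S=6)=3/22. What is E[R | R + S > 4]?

P(R + S > 4) = 7/8.
Summing R·P(x,y) over outcomes with R + S > 4 gives 757/176.
E[R | R + S > 4] = (757/176) / (7/8) = 757/154.

757/154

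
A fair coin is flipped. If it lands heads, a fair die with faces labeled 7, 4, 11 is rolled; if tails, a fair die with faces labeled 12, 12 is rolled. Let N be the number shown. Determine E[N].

E[N | heads] = (7+4+11)/3 = 22/3.
E[N | tails] = (12+12)/2 = 12.
By the law of total expectation,
E[N] = (1/2)·(22/3) + (1/2)·(12) = 29/3.

29/3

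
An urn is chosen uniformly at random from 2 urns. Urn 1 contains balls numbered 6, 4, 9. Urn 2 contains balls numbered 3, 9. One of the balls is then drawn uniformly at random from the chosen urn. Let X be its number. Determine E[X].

E[X | urn 1] = (6+4+9)/3 = 19/3.
E[X | urn 2] = (3+9)/2 = 6.
By the law of total expectation,
E[X] = (1/2)·(19/3) + (1/2)·(6) = 37/6.

37/6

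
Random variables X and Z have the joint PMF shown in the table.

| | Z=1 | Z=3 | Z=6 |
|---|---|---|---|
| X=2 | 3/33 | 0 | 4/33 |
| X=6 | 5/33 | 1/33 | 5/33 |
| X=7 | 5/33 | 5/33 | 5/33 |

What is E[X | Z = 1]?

71/13

P(Z = 1) = 13/33.
Summing X·P(X=x,Z=y) over the conditioning event gives 71/33.
E[X | Z = 1] = (71/33) / (13/33) = 71/13.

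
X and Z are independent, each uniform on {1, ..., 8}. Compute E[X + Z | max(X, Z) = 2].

10/3

P(max(X, Z) = 2) = 3/64.
Summing (X+Z)·P(x,y) over outcomes with max(X, Z) = 2 gives 5/32.
E[X + Z | max(X, Z) = 2] = (5/32) / (3/64) = 10/3.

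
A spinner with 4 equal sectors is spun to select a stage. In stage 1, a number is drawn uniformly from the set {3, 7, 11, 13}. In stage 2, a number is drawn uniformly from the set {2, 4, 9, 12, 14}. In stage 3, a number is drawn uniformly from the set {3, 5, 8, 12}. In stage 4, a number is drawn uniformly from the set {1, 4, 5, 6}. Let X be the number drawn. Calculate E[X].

E[X | stage 1] = (3+7+11+13)/4 = 17/2.
E[X | stage 2] = (2+4+9+12+14)/5 = 41/5.
E[X | stage 3] = (3+5+8+12)/4 = 7.
E[X | stage 4] = (1+4+5+6)/4 = 4.
E[X] = (1/4)·(17/2) + (1/4)·(41/5) + (1/4)·(7) + (1/4)·(4) = 277/40.

277/40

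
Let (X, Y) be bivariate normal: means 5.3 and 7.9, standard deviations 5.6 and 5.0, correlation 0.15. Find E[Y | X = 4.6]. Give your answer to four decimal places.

For a bivariate normal, E[Y | X=x] = μ_Y + ρ·(σ_Y/σ_X)·(x − μ_X).
E[Y | X=4.6] = 7.9 + (0.15)·(5.0/5.6)·(4.6 − (5.3)) = 7.9 + (0.13392857)·(-0.7) = 7.8063.

7.8063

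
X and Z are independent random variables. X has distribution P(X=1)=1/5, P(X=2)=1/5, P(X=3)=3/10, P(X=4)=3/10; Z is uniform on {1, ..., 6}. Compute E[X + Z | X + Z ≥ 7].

218/27

P(X + Z ≥ 7) = 9/20.
Summing (X+Z)·P(x,y) over outcomes with X + Z ≥ 7 gives 109/30.
E[X + Z | X + Z ≥ 7] = (109/30) / (9/20) = 218/27.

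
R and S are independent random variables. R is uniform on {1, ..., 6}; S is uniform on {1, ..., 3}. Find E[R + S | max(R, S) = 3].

24/5

Outcomes with max(R, S) = 3: (1,3), (2,3), (3,1), (3,2), (3,3), each with probability 1/18.
E[R + S | max(R, S) = 3] = (4 + 5 + 4 + 5 + 6) / 5 = 24/5.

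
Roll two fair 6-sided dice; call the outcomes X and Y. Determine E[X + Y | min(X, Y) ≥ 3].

9

P(min(X, Y) ≥ 3) = 4/9.
Summing (X+Y)·P(x,y) over outcomes with min(X, Y) ≥ 3 gives 4.
E[X + Y | min(X, Y) ≥ 3] = (4) / (4/9) = 9.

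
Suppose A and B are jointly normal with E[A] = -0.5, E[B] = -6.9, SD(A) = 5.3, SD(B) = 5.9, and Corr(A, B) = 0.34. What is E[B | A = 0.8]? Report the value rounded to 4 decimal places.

For a bivariate normal, E[B | A=x] = μ_B + ρ·(σ_B/σ_A)·(x − μ_A).
E[B | A=0.8] = -6.9 + (0.34)·(5.9/5.3)·(0.8 − (-0.5)) = -6.9 + (0.37849)·(1.3) = -6.4080.

-6.4080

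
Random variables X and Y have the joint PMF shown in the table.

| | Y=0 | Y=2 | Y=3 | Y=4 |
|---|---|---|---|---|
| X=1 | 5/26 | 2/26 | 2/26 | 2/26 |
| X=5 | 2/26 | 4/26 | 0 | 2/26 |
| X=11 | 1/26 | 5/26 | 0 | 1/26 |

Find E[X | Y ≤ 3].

5

P(Y ≤ 3) = 21/26.
Summing X·P(X=x,Y=y) over the conditioning event gives 105/26.
E[X | Y ≤ 3] = (105/26) / (21/26) = 5.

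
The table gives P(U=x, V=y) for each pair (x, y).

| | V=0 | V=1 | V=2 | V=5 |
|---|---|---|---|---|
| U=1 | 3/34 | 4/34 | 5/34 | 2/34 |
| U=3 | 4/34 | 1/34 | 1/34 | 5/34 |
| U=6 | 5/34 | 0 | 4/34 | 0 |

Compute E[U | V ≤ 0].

15/4

P(V ≤ 0) = 6/17.
Σ U·P over the event = 1·(3/34) + 3·(4/34) + 6·(5/34) = 45/34.
E[U | V ≤ 0] = (45/34) / (6/17) = 15/4.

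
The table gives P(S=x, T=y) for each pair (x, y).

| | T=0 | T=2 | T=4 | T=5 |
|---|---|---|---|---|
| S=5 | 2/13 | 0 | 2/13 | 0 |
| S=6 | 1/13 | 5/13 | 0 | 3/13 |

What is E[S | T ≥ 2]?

P(T ≥ 2) = 10/13.
Summing S·P(S=x,T=y) over the conditioning event gives 58/13.
E[S | T ≥ 2] = (58/13) / (10/13) = 29/5.

29/5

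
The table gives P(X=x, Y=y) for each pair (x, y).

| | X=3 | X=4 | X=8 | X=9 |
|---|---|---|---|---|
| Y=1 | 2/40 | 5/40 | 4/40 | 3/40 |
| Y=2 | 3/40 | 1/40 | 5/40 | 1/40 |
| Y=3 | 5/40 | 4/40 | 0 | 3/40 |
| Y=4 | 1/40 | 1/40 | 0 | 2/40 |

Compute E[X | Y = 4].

P(Y = 4) = 1/10.
Σ X·P over the event = 3·(1/40) + 4·(1/40) + 9·(2/40) = 5/8.
E[X | Y = 4] = (5/8) / (1/10) = 25/4.

25/4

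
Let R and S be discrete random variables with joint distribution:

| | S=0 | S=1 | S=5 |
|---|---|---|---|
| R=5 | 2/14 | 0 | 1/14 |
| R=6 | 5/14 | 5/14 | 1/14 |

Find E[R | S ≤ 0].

P(S ≤ 0) = 1/2.
Σ R·P over the event = 5·(2/14) + 6·(5/14) = 20/7.
E[R | S ≤ 0] = (20/7) / (1/2) = 40/7.

40/7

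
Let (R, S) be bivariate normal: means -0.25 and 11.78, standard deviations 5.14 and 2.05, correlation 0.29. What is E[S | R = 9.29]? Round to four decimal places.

The regression of S on R has slope ρ·σ_S/σ_R and passes through (μ_R, μ_S).
E[S | R=9.29] = 11.78 + (0.29)·(2.05/5.14)·(9.29 − (-0.25)) = 11.78 + (0.11566)·(9.54) = 12.8834.

12.8834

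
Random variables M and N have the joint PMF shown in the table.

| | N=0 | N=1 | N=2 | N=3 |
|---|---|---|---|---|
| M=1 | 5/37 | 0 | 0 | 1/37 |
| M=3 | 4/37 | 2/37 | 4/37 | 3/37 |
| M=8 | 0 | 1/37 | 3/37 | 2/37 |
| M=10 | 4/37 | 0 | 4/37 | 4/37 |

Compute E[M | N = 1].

P(N = 1) = 3/37.
Summing M·P(M=x,N=y) over the conditioning event gives 14/37.
E[M | N = 1] = (14/37) / (3/37) = 14/3.

14/3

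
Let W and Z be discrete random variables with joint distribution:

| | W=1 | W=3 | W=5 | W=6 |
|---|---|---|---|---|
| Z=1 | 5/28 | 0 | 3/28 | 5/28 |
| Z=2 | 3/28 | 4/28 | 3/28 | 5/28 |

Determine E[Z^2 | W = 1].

P(W = 1) = 2/7.
Σ Z^2·P over the event = 1·(5/28) + 4·(3/28) = 17/28.
E[Z^2 | W = 1] = (17/28) / (2/7) = 17/8.

17/8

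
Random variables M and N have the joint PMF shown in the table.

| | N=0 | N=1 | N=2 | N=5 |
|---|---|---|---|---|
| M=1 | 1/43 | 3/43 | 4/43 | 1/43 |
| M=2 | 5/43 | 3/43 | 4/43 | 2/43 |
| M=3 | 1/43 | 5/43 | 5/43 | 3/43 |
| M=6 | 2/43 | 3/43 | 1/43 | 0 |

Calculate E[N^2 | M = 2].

69/14

P(M = 2) = 14/43.
Summing N^2·P(M=x,N=y) over the conditioning event gives 69/43.
E[N^2 | M = 2] = (69/43) / (14/43) = 69/14.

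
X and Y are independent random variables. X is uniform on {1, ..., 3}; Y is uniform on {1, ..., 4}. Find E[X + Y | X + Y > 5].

19/3

P(X + Y > 5) = 1/4.
Summing (X+Y)·P(x,y) over outcomes with X + Y > 5 gives 19/12.
E[X + Y | X + Y > 5] = (19/12) / (1/4) = 19/3.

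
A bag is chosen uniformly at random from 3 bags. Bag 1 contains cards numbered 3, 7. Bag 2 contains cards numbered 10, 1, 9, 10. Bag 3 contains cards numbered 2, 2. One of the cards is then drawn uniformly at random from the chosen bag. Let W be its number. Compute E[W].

E[W | bag 1] = (3+7)/2 = 5.
E[W | bag 2] = (10+1+9+10)/4 = 15/2.
E[W | bag 3] = (2+2)/2 = 2.
By the law of total expectation,
E[W] = (1/3)·(5) + (1/3)·(15/2) + (1/3)·(2) = 29/6.

29/6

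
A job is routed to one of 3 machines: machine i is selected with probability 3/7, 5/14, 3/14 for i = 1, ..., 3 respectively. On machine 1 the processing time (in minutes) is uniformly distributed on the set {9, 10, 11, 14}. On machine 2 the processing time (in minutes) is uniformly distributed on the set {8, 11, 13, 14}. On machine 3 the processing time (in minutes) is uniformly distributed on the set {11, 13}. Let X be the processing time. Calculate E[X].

E[X | machine 1] = (9+10+11+14)/4 = 11.
E[X | machine 2] = (8+11+13+14)/4 = 23/2.
E[X | machine 3] = (11+13)/2 = 12.
By the law of total expectation,
E[X] = (3/7)·(11) + (5/14)·(23/2) + (3/14)·(12) = 319/28.

319/28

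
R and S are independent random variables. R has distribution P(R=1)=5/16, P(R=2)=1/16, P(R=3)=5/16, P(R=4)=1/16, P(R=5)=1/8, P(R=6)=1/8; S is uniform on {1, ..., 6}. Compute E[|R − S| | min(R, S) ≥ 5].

P(min(R, S) ≥ 5) = 1/12.
Summing |R−S|·P(x,y) over outcomes with min(R, S) ≥ 5 gives 1/24.
E[|R − S| | min(R, S) ≥ 5] = (1/24) / (1/12) = 1/2.

1/2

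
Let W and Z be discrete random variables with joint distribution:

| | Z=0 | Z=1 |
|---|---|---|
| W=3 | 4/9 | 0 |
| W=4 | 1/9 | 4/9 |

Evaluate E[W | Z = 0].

16/5

P(Z = 0) = 5/9.
Σ W·P over the event = 3·(4/9) + 4·(1/9) = 16/9.
E[W | Z = 0] = (16/9) / (5/9) = 16/5.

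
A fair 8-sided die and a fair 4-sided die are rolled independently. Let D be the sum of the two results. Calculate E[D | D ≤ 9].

P(D ≤ 9) = 13/16.
Σ over the event: 2·1/32 + 3·1/16 + 4·3/32 + 5·1/8 + 6·1/8 + 7·1/8 + 8·1/8 + 9·1/8 = 5.
E[D | D ≤ 9] = (5) / (13/16) = 80/13.

80/13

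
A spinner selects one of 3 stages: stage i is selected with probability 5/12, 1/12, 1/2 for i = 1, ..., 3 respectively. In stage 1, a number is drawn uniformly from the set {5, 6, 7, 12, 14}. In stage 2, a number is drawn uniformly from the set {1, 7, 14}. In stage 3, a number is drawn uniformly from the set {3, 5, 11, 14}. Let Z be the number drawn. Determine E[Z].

E[Z | stage 1] = (5+6+7+12+14)/5 = 44/5.
E[Z | stage 2] = (1+7+14)/3 = 22/3.
E[Z | stage 3] = (3+5+11+14)/4 = 33/4.
E[Z] = (5/12)·(44/5) + (1/12)·(22/3) + (1/2)·(33/4) = 605/72.

605/72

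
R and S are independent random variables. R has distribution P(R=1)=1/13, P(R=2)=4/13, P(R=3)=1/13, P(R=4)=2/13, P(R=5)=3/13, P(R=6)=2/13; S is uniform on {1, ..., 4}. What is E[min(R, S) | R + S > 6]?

P(R + S > 6) = 11/26.
Summing min(R,S)·P(x,y) over outcomes with R + S > 6 gives 16/13.
E[min(R, S) | R + S > 6] = (16/13) / (11/26) = 32/11.

32/11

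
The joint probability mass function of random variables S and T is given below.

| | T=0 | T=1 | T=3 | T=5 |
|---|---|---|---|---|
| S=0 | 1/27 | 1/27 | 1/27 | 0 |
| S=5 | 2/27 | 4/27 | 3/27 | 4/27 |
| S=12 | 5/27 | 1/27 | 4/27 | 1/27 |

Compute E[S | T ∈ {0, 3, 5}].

P(T ∈ {0, 3, 5}) = 7/9.
Σ S·P over the event = 0·(1/27) + 0·(1/27) + 5·(2/27) + 5·(3/27) + 5·(4/27) + 12·(5/27) + 12·(4/27) + 12·(1/27) = 55/9.
E[S | T ∈ {0, 3, 5}] = (55/9) / (7/9) = 55/7.

55/7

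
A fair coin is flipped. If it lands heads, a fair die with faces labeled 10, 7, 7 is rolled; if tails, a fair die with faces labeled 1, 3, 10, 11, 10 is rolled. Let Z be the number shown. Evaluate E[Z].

E[Z | heads] = (10+7+7)/3 = 8.
E[Z | tails] = (1+3+10+11+10)/5 = 7.
E[Z] = (1/2)·(8) + (1/2)·(7) = 15/2.

15/2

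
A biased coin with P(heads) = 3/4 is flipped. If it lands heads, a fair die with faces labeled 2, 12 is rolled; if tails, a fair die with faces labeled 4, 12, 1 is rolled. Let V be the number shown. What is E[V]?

20/3

E[V | heads] = (2+12)/2 = 7.
E[V | tails] = (4+12+1)/3 = 17/3.
By the law of total expectation,
E[V] = (3/4)·(7) + (1/4)·(17/3) = 20/3.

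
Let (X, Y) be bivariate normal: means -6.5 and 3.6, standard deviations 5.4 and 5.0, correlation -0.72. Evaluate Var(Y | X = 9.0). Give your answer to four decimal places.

12.0400

The conditional variance in a bivariate normal is σ_Y²(1 − ρ²), independent of x.
Var(Y | X=9.0) = (5.0)²·(1 − (-0.72)²) = 25·0.4816 = 12.0400.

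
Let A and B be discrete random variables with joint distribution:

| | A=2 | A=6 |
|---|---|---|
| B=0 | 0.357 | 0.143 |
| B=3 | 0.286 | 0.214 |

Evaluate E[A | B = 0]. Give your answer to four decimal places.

P(B = 0) = 0.500.
Σ A·P over the event = 2·(0.357) + 6·(0.143) = 1.572.
E[A | B = 0] = (1.572) / (0.500) = 3.1440.

3.1440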